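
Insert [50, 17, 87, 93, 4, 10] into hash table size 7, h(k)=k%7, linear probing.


Insert 50: h=1 -> slot 1
Insert 17: h=3 -> slot 3
Insert 87: h=3, 1 probes -> slot 4
Insert 93: h=2 -> slot 2
Insert 4: h=4, 1 probes -> slot 5
Insert 10: h=3, 3 probes -> slot 6

Table: [None, 50, 93, 17, 87, 4, 10]


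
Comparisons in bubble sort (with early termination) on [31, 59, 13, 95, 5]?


Algorithm: bubble sort (with early termination)
Input: [31, 59, 13, 95, 5]
Sorted: [5, 13, 31, 59, 95]

10


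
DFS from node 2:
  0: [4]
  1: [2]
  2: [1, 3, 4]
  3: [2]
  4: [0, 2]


Visit 2, push [4, 3, 1]
Visit 1, push []
Visit 3, push []
Visit 4, push [0]
Visit 0, push []

DFS order: [2, 1, 3, 4, 0]


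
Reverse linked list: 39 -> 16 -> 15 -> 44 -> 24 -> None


Step 1: curr=39, set curr.next=prev(None) | reversed so far: 39
Step 2: curr=16, set curr.next=prev(39) | reversed so far: 16 -> 39
Step 3: curr=15, set curr.next=prev(16) | reversed so far: 15 -> 16 -> 39
Step 4: curr=44, set curr.next=prev(15) | reversed so far: 44 -> 15 -> 16 -> 39
Step 5: curr=24, set curr.next=prev(44) | reversed so far: 24 -> 44 -> 15 -> 16 -> 39

24 -> 44 -> 15 -> 16 -> 39 -> None


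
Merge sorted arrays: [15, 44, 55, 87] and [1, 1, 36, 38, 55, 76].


Take 1 from B
Take 1 from B
Take 15 from A
Take 36 from B
Take 38 from B
Take 44 from A
Take 55 from A
Take 55 from B
Take 76 from B

Merged: [1, 1, 15, 36, 38, 44, 55, 55, 76, 87]


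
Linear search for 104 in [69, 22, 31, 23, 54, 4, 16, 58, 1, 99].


i=0: 69!=104
i=1: 22!=104
i=2: 31!=104
i=3: 23!=104
i=4: 54!=104
i=5: 4!=104
i=6: 16!=104
i=7: 58!=104
i=8: 1!=104
i=9: 99!=104

Not found, 10 comps


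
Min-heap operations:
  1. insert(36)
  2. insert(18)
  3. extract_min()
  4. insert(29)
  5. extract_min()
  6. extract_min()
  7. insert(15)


insert(36) -> [36]
insert(18) -> [18, 36]
extract_min()->18, [36]
insert(29) -> [29, 36]
extract_min()->29, [36]
extract_min()->36, []
insert(15) -> [15]

Final heap: [15]


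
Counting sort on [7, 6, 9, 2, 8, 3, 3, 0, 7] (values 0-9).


Input: [7, 6, 9, 2, 8, 3, 3, 0, 7]
Counts: [1, 0, 1, 2, 0, 0, 1, 2, 1, 1]

Sorted: [0, 2, 3, 3, 6, 7, 7, 8, 9]


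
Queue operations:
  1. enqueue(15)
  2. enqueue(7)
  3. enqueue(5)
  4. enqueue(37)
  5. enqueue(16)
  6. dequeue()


enqueue(15) -> [15]
enqueue(7) -> [15, 7]
enqueue(5) -> [15, 7, 5]
enqueue(37) -> [15, 7, 5, 37]
enqueue(16) -> [15, 7, 5, 37, 16]
dequeue()->15, [7, 5, 37, 16]

Final queue: [7, 5, 37, 16]


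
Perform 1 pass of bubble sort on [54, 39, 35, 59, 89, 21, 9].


Initial: [54, 39, 35, 59, 89, 21, 9]
Pass 1: [39, 35, 54, 59, 21, 9, 89] (4 swaps)

After 1 pass: [39, 35, 54, 59, 21, 9, 89]


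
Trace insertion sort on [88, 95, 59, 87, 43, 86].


Initial: [88, 95, 59, 87, 43, 86]
Insert 95: [88, 95, 59, 87, 43, 86]
Insert 59: [59, 88, 95, 87, 43, 86]
Insert 87: [59, 87, 88, 95, 43, 86]
Insert 43: [43, 59, 87, 88, 95, 86]
Insert 86: [43, 59, 86, 87, 88, 95]

Sorted: [43, 59, 86, 87, 88, 95]


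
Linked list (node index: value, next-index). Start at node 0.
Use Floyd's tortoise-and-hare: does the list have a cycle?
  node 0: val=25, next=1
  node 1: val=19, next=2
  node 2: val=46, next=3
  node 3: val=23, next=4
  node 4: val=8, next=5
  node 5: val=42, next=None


Floyd's tortoise (slow, +1) and hare (fast, +2):
  init: slow=0, fast=0
  step 1: slow=1, fast=2
  step 2: slow=2, fast=4
  step 3: fast 4->5->None, no cycle

Cycle: no


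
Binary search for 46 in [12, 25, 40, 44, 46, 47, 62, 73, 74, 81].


Step 1: lo=0, hi=9, mid=4, val=46

Found at index 4


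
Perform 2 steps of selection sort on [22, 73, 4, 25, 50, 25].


Initial: [22, 73, 4, 25, 50, 25]
Step 1: min=4 at 2
  Swap: [4, 73, 22, 25, 50, 25]
Step 2: min=22 at 2
  Swap: [4, 22, 73, 25, 50, 25]

After 2 steps: [4, 22, 73, 25, 50, 25]


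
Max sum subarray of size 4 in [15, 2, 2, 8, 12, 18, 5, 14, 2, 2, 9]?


[0:4]: 27
[1:5]: 24
[2:6]: 40
[3:7]: 43
[4:8]: 49
[5:9]: 39
[6:10]: 23
[7:11]: 27

Max: 49 at [4:8]


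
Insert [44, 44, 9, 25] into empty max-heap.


Insert 44: [44]
Insert 44: [44, 44]
Insert 9: [44, 44, 9]
Insert 25: [44, 44, 9, 25]

Final heap: [44, 44, 9, 25]


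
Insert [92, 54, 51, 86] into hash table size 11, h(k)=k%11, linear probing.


Insert 92: h=4 -> slot 4
Insert 54: h=10 -> slot 10
Insert 51: h=7 -> slot 7
Insert 86: h=9 -> slot 9

Table: [None, None, None, None, 92, None, None, 51, None, 86, 54]


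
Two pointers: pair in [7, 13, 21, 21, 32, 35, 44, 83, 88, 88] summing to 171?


lo=0(7)+hi=9(88)=95
lo=1(13)+hi=9(88)=101
lo=2(21)+hi=9(88)=109
lo=3(21)+hi=9(88)=109
lo=4(32)+hi=9(88)=120
lo=5(35)+hi=9(88)=123
lo=6(44)+hi=9(88)=132
lo=7(83)+hi=9(88)=171

Yes: 83+88=171


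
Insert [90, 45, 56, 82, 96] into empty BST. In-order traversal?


Insert 90: root
Insert 45: L from 90
Insert 56: L from 90 -> R from 45
Insert 82: L from 90 -> R from 45 -> R from 56
Insert 96: R from 90

In-order: [45, 56, 82, 90, 96]


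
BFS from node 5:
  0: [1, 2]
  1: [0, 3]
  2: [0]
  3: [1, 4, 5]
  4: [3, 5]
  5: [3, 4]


Visit 5, enqueue [3, 4]
Visit 3, enqueue [1]
Visit 4, enqueue []
Visit 1, enqueue [0]
Visit 0, enqueue [2]
Visit 2, enqueue []

BFS order: [5, 3, 4, 1, 0, 2]


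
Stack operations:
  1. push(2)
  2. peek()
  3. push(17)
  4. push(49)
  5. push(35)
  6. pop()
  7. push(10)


push(2) -> [2]
peek()->2
push(17) -> [2, 17]
push(49) -> [2, 17, 49]
push(35) -> [2, 17, 49, 35]
pop()->35, [2, 17, 49]
push(10) -> [2, 17, 49, 10]

Final stack: [2, 17, 49, 10]


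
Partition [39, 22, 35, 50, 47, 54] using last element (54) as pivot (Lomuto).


Pivot: 54
  39 <= 54: advance i (no swap)
  22 <= 54: advance i (no swap)
  35 <= 54: advance i (no swap)
  50 <= 54: advance i (no swap)
  47 <= 54: advance i (no swap)
Place pivot at 5: [39, 22, 35, 50, 47, 54]

Partitioned: [39, 22, 35, 50, 47, 54]


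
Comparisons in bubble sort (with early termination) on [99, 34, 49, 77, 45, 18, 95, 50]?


Algorithm: bubble sort (with early termination)
Input: [99, 34, 49, 77, 45, 18, 95, 50]
Sorted: [18, 34, 45, 49, 50, 77, 95, 99]

27


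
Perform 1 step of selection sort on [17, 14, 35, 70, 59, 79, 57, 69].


Initial: [17, 14, 35, 70, 59, 79, 57, 69]
Step 1: min=14 at 1
  Swap: [14, 17, 35, 70, 59, 79, 57, 69]

After 1 step: [14, 17, 35, 70, 59, 79, 57, 69]


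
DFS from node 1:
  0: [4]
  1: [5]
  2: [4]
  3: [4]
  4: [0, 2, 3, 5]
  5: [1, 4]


Visit 1, push [5]
Visit 5, push [4]
Visit 4, push [3, 2, 0]
Visit 0, push []
Visit 2, push []
Visit 3, push []

DFS order: [1, 5, 4, 0, 2, 3]


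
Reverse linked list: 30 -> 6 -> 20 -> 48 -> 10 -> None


Step 1: curr=30, set curr.next=prev(None) | reversed so far: 30
Step 2: curr=6, set curr.next=prev(30) | reversed so far: 6 -> 30
Step 3: curr=20, set curr.next=prev(6) | reversed so far: 20 -> 6 -> 30
Step 4: curr=48, set curr.next=prev(20) | reversed so far: 48 -> 20 -> 6 -> 30
Step 5: curr=10, set curr.next=prev(48) | reversed so far: 10 -> 48 -> 20 -> 6 -> 30

10 -> 48 -> 20 -> 6 -> 30 -> None


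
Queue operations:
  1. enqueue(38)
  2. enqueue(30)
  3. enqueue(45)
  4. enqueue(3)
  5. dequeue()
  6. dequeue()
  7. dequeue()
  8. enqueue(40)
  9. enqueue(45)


enqueue(38) -> [38]
enqueue(30) -> [38, 30]
enqueue(45) -> [38, 30, 45]
enqueue(3) -> [38, 30, 45, 3]
dequeue()->38, [30, 45, 3]
dequeue()->30, [45, 3]
dequeue()->45, [3]
enqueue(40) -> [3, 40]
enqueue(45) -> [3, 40, 45]

Final queue: [3, 40, 45]


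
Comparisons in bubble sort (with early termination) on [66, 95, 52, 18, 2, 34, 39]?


Algorithm: bubble sort (with early termination)
Input: [66, 95, 52, 18, 2, 34, 39]
Sorted: [2, 18, 34, 39, 52, 66, 95]

20


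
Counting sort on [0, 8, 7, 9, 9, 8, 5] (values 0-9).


Input: [0, 8, 7, 9, 9, 8, 5]
Counts: [1, 0, 0, 0, 0, 1, 0, 1, 2, 2]

Sorted: [0, 5, 7, 8, 8, 9, 9]


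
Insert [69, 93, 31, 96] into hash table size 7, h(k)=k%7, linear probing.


Insert 69: h=6 -> slot 6
Insert 93: h=2 -> slot 2
Insert 31: h=3 -> slot 3
Insert 96: h=5 -> slot 5

Table: [None, None, 93, 31, None, 96, 69]


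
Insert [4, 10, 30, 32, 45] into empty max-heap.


Insert 4: [4]
Insert 10: [10, 4]
Insert 30: [30, 4, 10]
Insert 32: [32, 30, 10, 4]
Insert 45: [45, 32, 10, 4, 30]

Final heap: [45, 32, 10, 4, 30]


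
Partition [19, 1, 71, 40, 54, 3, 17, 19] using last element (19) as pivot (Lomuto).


Pivot: 19
  19 <= 19: advance i (no swap)
  1 <= 19: advance i (no swap)
  3 <= 19: swap -> [19, 1, 3, 40, 54, 71, 17, 19]
  17 <= 19: swap -> [19, 1, 3, 17, 54, 71, 40, 19]
Place pivot at 4: [19, 1, 3, 17, 19, 71, 40, 54]

Partitioned: [19, 1, 3, 17, 19, 71, 40, 54]


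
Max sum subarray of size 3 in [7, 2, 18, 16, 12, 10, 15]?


[0:3]: 27
[1:4]: 36
[2:5]: 46
[3:6]: 38
[4:7]: 37

Max: 46 at [2:5]


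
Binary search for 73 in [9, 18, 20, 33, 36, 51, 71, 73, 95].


Step 1: lo=0, hi=8, mid=4, val=36
Step 2: lo=5, hi=8, mid=6, val=71
Step 3: lo=7, hi=8, mid=7, val=73

Found at index 7


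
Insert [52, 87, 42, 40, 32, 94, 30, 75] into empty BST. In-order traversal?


Insert 52: root
Insert 87: R from 52
Insert 42: L from 52
Insert 40: L from 52 -> L from 42
Insert 32: L from 52 -> L from 42 -> L from 40
Insert 94: R from 52 -> R from 87
Insert 30: L from 52 -> L from 42 -> L from 40 -> L from 32
Insert 75: R from 52 -> L from 87

In-order: [30, 32, 40, 42, 52, 75, 87, 94]


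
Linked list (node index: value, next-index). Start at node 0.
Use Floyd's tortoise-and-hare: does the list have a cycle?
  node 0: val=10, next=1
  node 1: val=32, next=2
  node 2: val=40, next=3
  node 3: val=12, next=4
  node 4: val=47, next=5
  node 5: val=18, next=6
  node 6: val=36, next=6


Floyd's tortoise (slow, +1) and hare (fast, +2):
  init: slow=0, fast=0
  step 1: slow=1, fast=2
  step 2: slow=2, fast=4
  step 3: slow=3, fast=6
  step 4: slow=4, fast=6
  step 5: slow=5, fast=6
  step 6: slow=6, fast=6
  slow == fast at node 6: cycle detected

Cycle: yes


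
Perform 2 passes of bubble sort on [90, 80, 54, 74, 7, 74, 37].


Initial: [90, 80, 54, 74, 7, 74, 37]
Pass 1: [80, 54, 74, 7, 74, 37, 90] (6 swaps)
Pass 2: [54, 74, 7, 74, 37, 80, 90] (5 swaps)

After 2 passes: [54, 74, 7, 74, 37, 80, 90]


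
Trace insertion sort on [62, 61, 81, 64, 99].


Initial: [62, 61, 81, 64, 99]
Insert 61: [61, 62, 81, 64, 99]
Insert 81: [61, 62, 81, 64, 99]
Insert 64: [61, 62, 64, 81, 99]
Insert 99: [61, 62, 64, 81, 99]

Sorted: [61, 62, 64, 81, 99]


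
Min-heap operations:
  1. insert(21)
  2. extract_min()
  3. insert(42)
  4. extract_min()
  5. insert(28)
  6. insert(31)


insert(21) -> [21]
extract_min()->21, []
insert(42) -> [42]
extract_min()->42, []
insert(28) -> [28]
insert(31) -> [28, 31]

Final heap: [28, 31]


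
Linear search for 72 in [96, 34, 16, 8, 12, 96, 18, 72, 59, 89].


i=0: 96!=72
i=1: 34!=72
i=2: 16!=72
i=3: 8!=72
i=4: 12!=72
i=5: 96!=72
i=6: 18!=72
i=7: 72==72 found!

Found at 7, 8 comps


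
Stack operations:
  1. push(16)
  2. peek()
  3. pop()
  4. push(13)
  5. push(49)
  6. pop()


push(16) -> [16]
peek()->16
pop()->16, []
push(13) -> [13]
push(49) -> [13, 49]
pop()->49, [13]

Final stack: [13]


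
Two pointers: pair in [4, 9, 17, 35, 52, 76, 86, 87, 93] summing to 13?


lo=0(4)+hi=8(93)=97
lo=0(4)+hi=7(87)=91
lo=0(4)+hi=6(86)=90
lo=0(4)+hi=5(76)=80
lo=0(4)+hi=4(52)=56
lo=0(4)+hi=3(35)=39
lo=0(4)+hi=2(17)=21
lo=0(4)+hi=1(9)=13

Yes: 4+9=13


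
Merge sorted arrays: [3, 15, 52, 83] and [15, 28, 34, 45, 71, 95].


Take 3 from A
Take 15 from A
Take 15 from B
Take 28 from B
Take 34 from B
Take 45 from B
Take 52 from A
Take 71 from B
Take 83 from A

Merged: [3, 15, 15, 28, 34, 45, 52, 71, 83, 95]


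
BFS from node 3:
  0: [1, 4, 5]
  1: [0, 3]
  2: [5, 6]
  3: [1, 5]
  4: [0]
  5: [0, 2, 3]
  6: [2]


Visit 3, enqueue [1, 5]
Visit 1, enqueue [0]
Visit 5, enqueue [2]
Visit 0, enqueue [4]
Visit 2, enqueue [6]
Visit 4, enqueue []
Visit 6, enqueue []

BFS order: [3, 1, 5, 0, 2, 4, 6]


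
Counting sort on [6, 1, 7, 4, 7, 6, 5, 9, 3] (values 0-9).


Input: [6, 1, 7, 4, 7, 6, 5, 9, 3]
Counts: [0, 1, 0, 1, 1, 1, 2, 2, 0, 1]

Sorted: [1, 3, 4, 5, 6, 6, 7, 7, 9]


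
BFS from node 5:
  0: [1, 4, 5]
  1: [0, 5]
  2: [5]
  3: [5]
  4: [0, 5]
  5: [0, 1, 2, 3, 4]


Visit 5, enqueue [0, 1, 2, 3, 4]
Visit 0, enqueue []
Visit 1, enqueue []
Visit 2, enqueue []
Visit 3, enqueue []
Visit 4, enqueue []

BFS order: [5, 0, 1, 2, 3, 4]


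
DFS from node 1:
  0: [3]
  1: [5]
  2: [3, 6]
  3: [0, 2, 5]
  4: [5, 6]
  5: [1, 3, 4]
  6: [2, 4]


Visit 1, push [5]
Visit 5, push [4, 3]
Visit 3, push [2, 0]
Visit 0, push []
Visit 2, push [6]
Visit 6, push [4]
Visit 4, push []

DFS order: [1, 5, 3, 0, 2, 6, 4]


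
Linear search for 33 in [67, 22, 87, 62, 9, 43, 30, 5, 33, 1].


i=0: 67!=33
i=1: 22!=33
i=2: 87!=33
i=3: 62!=33
i=4: 9!=33
i=5: 43!=33
i=6: 30!=33
i=7: 5!=33
i=8: 33==33 found!

Found at 8, 9 comps


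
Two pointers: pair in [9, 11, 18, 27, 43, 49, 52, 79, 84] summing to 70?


lo=0(9)+hi=8(84)=93
lo=0(9)+hi=7(79)=88
lo=0(9)+hi=6(52)=61
lo=1(11)+hi=6(52)=63
lo=2(18)+hi=6(52)=70

Yes: 18+52=70


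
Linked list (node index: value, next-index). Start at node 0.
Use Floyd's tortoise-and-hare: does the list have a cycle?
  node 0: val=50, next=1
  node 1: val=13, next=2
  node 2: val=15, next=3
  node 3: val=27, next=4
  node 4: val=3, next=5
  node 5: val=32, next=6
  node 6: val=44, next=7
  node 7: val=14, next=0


Floyd's tortoise (slow, +1) and hare (fast, +2):
  init: slow=0, fast=0
  step 1: slow=1, fast=2
  step 2: slow=2, fast=4
  step 3: slow=3, fast=6
  step 4: slow=4, fast=0
  step 5: slow=5, fast=2
  step 6: slow=6, fast=4
  step 7: slow=7, fast=6
  step 8: slow=0, fast=0
  slow == fast at node 0: cycle detected

Cycle: yes


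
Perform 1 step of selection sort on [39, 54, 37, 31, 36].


Initial: [39, 54, 37, 31, 36]
Step 1: min=31 at 3
  Swap: [31, 54, 37, 39, 36]

After 1 step: [31, 54, 37, 39, 36]


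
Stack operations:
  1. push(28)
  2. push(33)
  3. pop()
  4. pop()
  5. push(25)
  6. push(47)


push(28) -> [28]
push(33) -> [28, 33]
pop()->33, [28]
pop()->28, []
push(25) -> [25]
push(47) -> [25, 47]

Final stack: [25, 47]


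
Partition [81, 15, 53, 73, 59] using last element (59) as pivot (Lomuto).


Pivot: 59
  15 <= 59: swap -> [15, 81, 53, 73, 59]
  53 <= 59: swap -> [15, 53, 81, 73, 59]
Place pivot at 2: [15, 53, 59, 73, 81]

Partitioned: [15, 53, 59, 73, 81]


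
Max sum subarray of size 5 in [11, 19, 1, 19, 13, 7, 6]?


[0:5]: 63
[1:6]: 59
[2:7]: 46

Max: 63 at [0:5]


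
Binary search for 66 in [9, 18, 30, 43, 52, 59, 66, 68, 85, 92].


Step 1: lo=0, hi=9, mid=4, val=52
Step 2: lo=5, hi=9, mid=7, val=68
Step 3: lo=5, hi=6, mid=5, val=59
Step 4: lo=6, hi=6, mid=6, val=66

Found at index 6


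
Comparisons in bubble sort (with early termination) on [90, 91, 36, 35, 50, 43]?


Algorithm: bubble sort (with early termination)
Input: [90, 91, 36, 35, 50, 43]
Sorted: [35, 36, 43, 50, 90, 91]

14


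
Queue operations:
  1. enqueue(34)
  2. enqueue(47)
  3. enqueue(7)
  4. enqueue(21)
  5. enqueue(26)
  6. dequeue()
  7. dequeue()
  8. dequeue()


enqueue(34) -> [34]
enqueue(47) -> [34, 47]
enqueue(7) -> [34, 47, 7]
enqueue(21) -> [34, 47, 7, 21]
enqueue(26) -> [34, 47, 7, 21, 26]
dequeue()->34, [47, 7, 21, 26]
dequeue()->47, [7, 21, 26]
dequeue()->7, [21, 26]

Final queue: [21, 26]


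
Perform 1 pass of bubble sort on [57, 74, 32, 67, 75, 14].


Initial: [57, 74, 32, 67, 75, 14]
Pass 1: [57, 32, 67, 74, 14, 75] (3 swaps)

After 1 pass: [57, 32, 67, 74, 14, 75]


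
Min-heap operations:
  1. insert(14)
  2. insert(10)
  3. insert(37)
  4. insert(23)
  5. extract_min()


insert(14) -> [14]
insert(10) -> [10, 14]
insert(37) -> [10, 14, 37]
insert(23) -> [10, 14, 37, 23]
extract_min()->10, [14, 23, 37]

Final heap: [14, 23, 37]


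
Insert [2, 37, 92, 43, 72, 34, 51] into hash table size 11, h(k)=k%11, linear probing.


Insert 2: h=2 -> slot 2
Insert 37: h=4 -> slot 4
Insert 92: h=4, 1 probes -> slot 5
Insert 43: h=10 -> slot 10
Insert 72: h=6 -> slot 6
Insert 34: h=1 -> slot 1
Insert 51: h=7 -> slot 7

Table: [None, 34, 2, None, 37, 92, 72, 51, None, None, 43]


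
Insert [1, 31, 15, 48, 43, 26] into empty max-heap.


Insert 1: [1]
Insert 31: [31, 1]
Insert 15: [31, 1, 15]
Insert 48: [48, 31, 15, 1]
Insert 43: [48, 43, 15, 1, 31]
Insert 26: [48, 43, 26, 1, 31, 15]

Final heap: [48, 43, 26, 1, 31, 15]


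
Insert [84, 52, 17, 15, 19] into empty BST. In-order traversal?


Insert 84: root
Insert 52: L from 84
Insert 17: L from 84 -> L from 52
Insert 15: L from 84 -> L from 52 -> L from 17
Insert 19: L from 84 -> L from 52 -> R from 17

In-order: [15, 17, 19, 52, 84]


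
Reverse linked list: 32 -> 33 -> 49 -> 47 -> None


Step 1: curr=32, set curr.next=prev(None) | reversed so far: 32
Step 2: curr=33, set curr.next=prev(32) | reversed so far: 33 -> 32
Step 3: curr=49, set curr.next=prev(33) | reversed so far: 49 -> 33 -> 32
Step 4: curr=47, set curr.next=prev(49) | reversed so far: 47 -> 49 -> 33 -> 32

47 -> 49 -> 33 -> 32 -> None


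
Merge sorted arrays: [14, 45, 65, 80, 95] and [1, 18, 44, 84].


Take 1 from B
Take 14 from A
Take 18 from B
Take 44 from B
Take 45 from A
Take 65 from A
Take 80 from A
Take 84 from B

Merged: [1, 14, 18, 44, 45, 65, 80, 84, 95]


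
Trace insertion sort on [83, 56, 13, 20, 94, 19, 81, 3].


Initial: [83, 56, 13, 20, 94, 19, 81, 3]
Insert 56: [56, 83, 13, 20, 94, 19, 81, 3]
Insert 13: [13, 56, 83, 20, 94, 19, 81, 3]
Insert 20: [13, 20, 56, 83, 94, 19, 81, 3]
Insert 94: [13, 20, 56, 83, 94, 19, 81, 3]
Insert 19: [13, 19, 20, 56, 83, 94, 81, 3]
Insert 81: [13, 19, 20, 56, 81, 83, 94, 3]
Insert 3: [3, 13, 19, 20, 56, 81, 83, 94]

Sorted: [3, 13, 19, 20, 56, 81, 83, 94]


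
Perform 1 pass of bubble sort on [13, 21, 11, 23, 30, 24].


Initial: [13, 21, 11, 23, 30, 24]
Pass 1: [13, 11, 21, 23, 24, 30] (2 swaps)

After 1 pass: [13, 11, 21, 23, 24, 30]


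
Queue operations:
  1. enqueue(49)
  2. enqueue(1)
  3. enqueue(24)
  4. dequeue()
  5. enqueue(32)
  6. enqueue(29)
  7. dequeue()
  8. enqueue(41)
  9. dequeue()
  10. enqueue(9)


enqueue(49) -> [49]
enqueue(1) -> [49, 1]
enqueue(24) -> [49, 1, 24]
dequeue()->49, [1, 24]
enqueue(32) -> [1, 24, 32]
enqueue(29) -> [1, 24, 32, 29]
dequeue()->1, [24, 32, 29]
enqueue(41) -> [24, 32, 29, 41]
dequeue()->24, [32, 29, 41]
enqueue(9) -> [32, 29, 41, 9]

Final queue: [32, 29, 41, 9]


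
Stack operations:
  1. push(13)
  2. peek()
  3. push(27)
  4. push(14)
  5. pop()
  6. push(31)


push(13) -> [13]
peek()->13
push(27) -> [13, 27]
push(14) -> [13, 27, 14]
pop()->14, [13, 27]
push(31) -> [13, 27, 31]

Final stack: [13, 27, 31]


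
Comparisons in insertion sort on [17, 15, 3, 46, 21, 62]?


Algorithm: insertion sort
Input: [17, 15, 3, 46, 21, 62]
Sorted: [3, 15, 17, 21, 46, 62]

7


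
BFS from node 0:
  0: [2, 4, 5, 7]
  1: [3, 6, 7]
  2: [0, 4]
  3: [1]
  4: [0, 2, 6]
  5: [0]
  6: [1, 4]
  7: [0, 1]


Visit 0, enqueue [2, 4, 5, 7]
Visit 2, enqueue []
Visit 4, enqueue [6]
Visit 5, enqueue []
Visit 7, enqueue [1]
Visit 6, enqueue []
Visit 1, enqueue [3]
Visit 3, enqueue []

BFS order: [0, 2, 4, 5, 7, 6, 1, 3]


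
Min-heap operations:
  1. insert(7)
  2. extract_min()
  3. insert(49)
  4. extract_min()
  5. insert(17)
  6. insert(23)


insert(7) -> [7]
extract_min()->7, []
insert(49) -> [49]
extract_min()->49, []
insert(17) -> [17]
insert(23) -> [17, 23]

Final heap: [17, 23]


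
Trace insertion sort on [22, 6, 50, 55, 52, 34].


Initial: [22, 6, 50, 55, 52, 34]
Insert 6: [6, 22, 50, 55, 52, 34]
Insert 50: [6, 22, 50, 55, 52, 34]
Insert 55: [6, 22, 50, 55, 52, 34]
Insert 52: [6, 22, 50, 52, 55, 34]
Insert 34: [6, 22, 34, 50, 52, 55]

Sorted: [6, 22, 34, 50, 52, 55]


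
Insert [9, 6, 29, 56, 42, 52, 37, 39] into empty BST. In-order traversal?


Insert 9: root
Insert 6: L from 9
Insert 29: R from 9
Insert 56: R from 9 -> R from 29
Insert 42: R from 9 -> R from 29 -> L from 56
Insert 52: R from 9 -> R from 29 -> L from 56 -> R from 42
Insert 37: R from 9 -> R from 29 -> L from 56 -> L from 42
Insert 39: R from 9 -> R from 29 -> L from 56 -> L from 42 -> R from 37

In-order: [6, 9, 29, 37, 39, 42, 52, 56]


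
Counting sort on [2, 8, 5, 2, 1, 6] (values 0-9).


Input: [2, 8, 5, 2, 1, 6]
Counts: [0, 1, 2, 0, 0, 1, 1, 0, 1, 0]

Sorted: [1, 2, 2, 5, 6, 8]


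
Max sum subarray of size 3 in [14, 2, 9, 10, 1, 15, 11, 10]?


[0:3]: 25
[1:4]: 21
[2:5]: 20
[3:6]: 26
[4:7]: 27
[5:8]: 36

Max: 36 at [5:8]


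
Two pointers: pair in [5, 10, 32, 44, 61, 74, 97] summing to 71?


lo=0(5)+hi=6(97)=102
lo=0(5)+hi=5(74)=79
lo=0(5)+hi=4(61)=66
lo=1(10)+hi=4(61)=71

Yes: 10+61=71


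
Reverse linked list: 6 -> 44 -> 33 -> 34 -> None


Step 1: curr=6, set curr.next=prev(None) | reversed so far: 6
Step 2: curr=44, set curr.next=prev(6) | reversed so far: 44 -> 6
Step 3: curr=33, set curr.next=prev(44) | reversed so far: 33 -> 44 -> 6
Step 4: curr=34, set curr.next=prev(33) | reversed so far: 34 -> 33 -> 44 -> 6

34 -> 33 -> 44 -> 6 -> None


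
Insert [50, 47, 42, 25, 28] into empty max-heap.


Insert 50: [50]
Insert 47: [50, 47]
Insert 42: [50, 47, 42]
Insert 25: [50, 47, 42, 25]
Insert 28: [50, 47, 42, 25, 28]

Final heap: [50, 47, 42, 25, 28]


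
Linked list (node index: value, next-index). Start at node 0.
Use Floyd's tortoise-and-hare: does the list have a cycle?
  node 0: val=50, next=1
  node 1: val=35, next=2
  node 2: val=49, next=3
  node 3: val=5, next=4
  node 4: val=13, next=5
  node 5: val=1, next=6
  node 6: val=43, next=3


Floyd's tortoise (slow, +1) and hare (fast, +2):
  init: slow=0, fast=0
  step 1: slow=1, fast=2
  step 2: slow=2, fast=4
  step 3: slow=3, fast=6
  step 4: slow=4, fast=4
  slow == fast at node 4: cycle detected

Cycle: yes


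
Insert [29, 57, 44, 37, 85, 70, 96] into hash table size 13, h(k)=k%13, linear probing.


Insert 29: h=3 -> slot 3
Insert 57: h=5 -> slot 5
Insert 44: h=5, 1 probes -> slot 6
Insert 37: h=11 -> slot 11
Insert 85: h=7 -> slot 7
Insert 70: h=5, 3 probes -> slot 8
Insert 96: h=5, 4 probes -> slot 9

Table: [None, None, None, 29, None, 57, 44, 85, 70, 96, None, 37, None]


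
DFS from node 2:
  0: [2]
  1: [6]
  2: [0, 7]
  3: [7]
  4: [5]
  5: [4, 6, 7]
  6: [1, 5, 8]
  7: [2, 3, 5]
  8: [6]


Visit 2, push [7, 0]
Visit 0, push []
Visit 7, push [5, 3]
Visit 3, push []
Visit 5, push [6, 4]
Visit 4, push []
Visit 6, push [8, 1]
Visit 1, push []
Visit 8, push []

DFS order: [2, 0, 7, 3, 5, 4, 6, 1, 8]


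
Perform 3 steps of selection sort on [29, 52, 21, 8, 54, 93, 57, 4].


Initial: [29, 52, 21, 8, 54, 93, 57, 4]
Step 1: min=4 at 7
  Swap: [4, 52, 21, 8, 54, 93, 57, 29]
Step 2: min=8 at 3
  Swap: [4, 8, 21, 52, 54, 93, 57, 29]
Step 3: min=21 at 2
  Swap: [4, 8, 21, 52, 54, 93, 57, 29]

After 3 steps: [4, 8, 21, 52, 54, 93, 57, 29]


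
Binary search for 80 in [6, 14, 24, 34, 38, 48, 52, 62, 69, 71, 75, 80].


Step 1: lo=0, hi=11, mid=5, val=48
Step 2: lo=6, hi=11, mid=8, val=69
Step 3: lo=9, hi=11, mid=10, val=75
Step 4: lo=11, hi=11, mid=11, val=80

Found at index 11


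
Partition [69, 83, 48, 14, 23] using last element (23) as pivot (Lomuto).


Pivot: 23
  14 <= 23: swap -> [14, 83, 48, 69, 23]
Place pivot at 1: [14, 23, 48, 69, 83]

Partitioned: [14, 23, 48, 69, 83]


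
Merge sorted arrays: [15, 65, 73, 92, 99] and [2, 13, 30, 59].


Take 2 from B
Take 13 from B
Take 15 from A
Take 30 from B
Take 59 from B

Merged: [2, 13, 15, 30, 59, 65, 73, 92, 99]


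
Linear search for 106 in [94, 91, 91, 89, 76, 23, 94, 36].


i=0: 94!=106
i=1: 91!=106
i=2: 91!=106
i=3: 89!=106
i=4: 76!=106
i=5: 23!=106
i=6: 94!=106
i=7: 36!=106

Not found, 8 comps


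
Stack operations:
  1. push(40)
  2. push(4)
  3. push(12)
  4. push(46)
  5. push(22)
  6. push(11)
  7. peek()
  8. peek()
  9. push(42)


push(40) -> [40]
push(4) -> [40, 4]
push(12) -> [40, 4, 12]
push(46) -> [40, 4, 12, 46]
push(22) -> [40, 4, 12, 46, 22]
push(11) -> [40, 4, 12, 46, 22, 11]
peek()->11
peek()->11
push(42) -> [40, 4, 12, 46, 22, 11, 42]

Final stack: [40, 4, 12, 46, 22, 11, 42]


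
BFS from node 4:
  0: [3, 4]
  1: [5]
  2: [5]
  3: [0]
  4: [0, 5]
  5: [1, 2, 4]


Visit 4, enqueue [0, 5]
Visit 0, enqueue [3]
Visit 5, enqueue [1, 2]
Visit 3, enqueue []
Visit 1, enqueue []
Visit 2, enqueue []

BFS order: [4, 0, 5, 3, 1, 2]


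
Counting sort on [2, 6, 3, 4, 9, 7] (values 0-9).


Input: [2, 6, 3, 4, 9, 7]
Counts: [0, 0, 1, 1, 1, 0, 1, 1, 0, 1]

Sorted: [2, 3, 4, 6, 7, 9]


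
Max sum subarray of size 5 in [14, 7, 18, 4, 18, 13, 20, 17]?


[0:5]: 61
[1:6]: 60
[2:7]: 73
[3:8]: 72

Max: 73 at [2:7]


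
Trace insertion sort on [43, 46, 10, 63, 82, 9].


Initial: [43, 46, 10, 63, 82, 9]
Insert 46: [43, 46, 10, 63, 82, 9]
Insert 10: [10, 43, 46, 63, 82, 9]
Insert 63: [10, 43, 46, 63, 82, 9]
Insert 82: [10, 43, 46, 63, 82, 9]
Insert 9: [9, 10, 43, 46, 63, 82]

Sorted: [9, 10, 43, 46, 63, 82]


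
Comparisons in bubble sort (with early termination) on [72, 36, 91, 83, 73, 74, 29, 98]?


Algorithm: bubble sort (with early termination)
Input: [72, 36, 91, 83, 73, 74, 29, 98]
Sorted: [29, 36, 72, 73, 74, 83, 91, 98]

28


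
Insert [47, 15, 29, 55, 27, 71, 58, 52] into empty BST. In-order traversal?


Insert 47: root
Insert 15: L from 47
Insert 29: L from 47 -> R from 15
Insert 55: R from 47
Insert 27: L from 47 -> R from 15 -> L from 29
Insert 71: R from 47 -> R from 55
Insert 58: R from 47 -> R from 55 -> L from 71
Insert 52: R from 47 -> L from 55

In-order: [15, 27, 29, 47, 52, 55, 58, 71]


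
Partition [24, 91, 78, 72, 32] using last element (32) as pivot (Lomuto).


Pivot: 32
  24 <= 32: advance i (no swap)
Place pivot at 1: [24, 32, 78, 72, 91]

Partitioned: [24, 32, 78, 72, 91]


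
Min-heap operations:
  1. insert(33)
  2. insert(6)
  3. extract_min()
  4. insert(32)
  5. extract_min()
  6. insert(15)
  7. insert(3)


insert(33) -> [33]
insert(6) -> [6, 33]
extract_min()->6, [33]
insert(32) -> [32, 33]
extract_min()->32, [33]
insert(15) -> [15, 33]
insert(3) -> [3, 33, 15]

Final heap: [3, 33, 15]


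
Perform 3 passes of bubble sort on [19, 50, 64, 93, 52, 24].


Initial: [19, 50, 64, 93, 52, 24]
Pass 1: [19, 50, 64, 52, 24, 93] (2 swaps)
Pass 2: [19, 50, 52, 24, 64, 93] (2 swaps)
Pass 3: [19, 50, 24, 52, 64, 93] (1 swaps)

After 3 passes: [19, 50, 24, 52, 64, 93]


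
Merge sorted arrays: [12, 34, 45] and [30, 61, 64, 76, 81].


Take 12 from A
Take 30 from B
Take 34 from A
Take 45 from A

Merged: [12, 30, 34, 45, 61, 64, 76, 81]


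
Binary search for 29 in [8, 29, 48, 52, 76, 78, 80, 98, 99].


Step 1: lo=0, hi=8, mid=4, val=76
Step 2: lo=0, hi=3, mid=1, val=29

Found at index 1


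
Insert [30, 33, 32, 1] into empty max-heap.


Insert 30: [30]
Insert 33: [33, 30]
Insert 32: [33, 30, 32]
Insert 1: [33, 30, 32, 1]

Final heap: [33, 30, 32, 1]


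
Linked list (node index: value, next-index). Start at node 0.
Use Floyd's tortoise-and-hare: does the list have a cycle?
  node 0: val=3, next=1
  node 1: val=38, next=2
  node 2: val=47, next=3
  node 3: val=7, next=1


Floyd's tortoise (slow, +1) and hare (fast, +2):
  init: slow=0, fast=0
  step 1: slow=1, fast=2
  step 2: slow=2, fast=1
  step 3: slow=3, fast=3
  slow == fast at node 3: cycle detected

Cycle: yes


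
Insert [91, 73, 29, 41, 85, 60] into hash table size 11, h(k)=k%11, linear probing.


Insert 91: h=3 -> slot 3
Insert 73: h=7 -> slot 7
Insert 29: h=7, 1 probes -> slot 8
Insert 41: h=8, 1 probes -> slot 9
Insert 85: h=8, 2 probes -> slot 10
Insert 60: h=5 -> slot 5

Table: [None, None, None, 91, None, 60, None, 73, 29, 41, 85]


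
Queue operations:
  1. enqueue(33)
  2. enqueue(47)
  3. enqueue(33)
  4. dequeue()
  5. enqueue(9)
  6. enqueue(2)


enqueue(33) -> [33]
enqueue(47) -> [33, 47]
enqueue(33) -> [33, 47, 33]
dequeue()->33, [47, 33]
enqueue(9) -> [47, 33, 9]
enqueue(2) -> [47, 33, 9, 2]

Final queue: [47, 33, 9, 2]


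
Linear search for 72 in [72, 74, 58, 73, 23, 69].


i=0: 72==72 found!

Found at 0, 1 comps


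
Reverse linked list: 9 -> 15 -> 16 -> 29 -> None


Step 1: curr=9, set curr.next=prev(None) | reversed so far: 9
Step 2: curr=15, set curr.next=prev(9) | reversed so far: 15 -> 9
Step 3: curr=16, set curr.next=prev(15) | reversed so far: 16 -> 15 -> 9
Step 4: curr=29, set curr.next=prev(16) | reversed so far: 29 -> 16 -> 15 -> 9

29 -> 16 -> 15 -> 9 -> None


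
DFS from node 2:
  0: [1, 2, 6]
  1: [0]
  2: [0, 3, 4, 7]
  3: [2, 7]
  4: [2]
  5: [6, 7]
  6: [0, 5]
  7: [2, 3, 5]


Visit 2, push [7, 4, 3, 0]
Visit 0, push [6, 1]
Visit 1, push []
Visit 6, push [5]
Visit 5, push [7]
Visit 7, push [3]
Visit 3, push []
Visit 4, push []

DFS order: [2, 0, 1, 6, 5, 7, 3, 4]


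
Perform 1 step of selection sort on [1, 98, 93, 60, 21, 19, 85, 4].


Initial: [1, 98, 93, 60, 21, 19, 85, 4]
Step 1: min=1 at 0
  Swap: [1, 98, 93, 60, 21, 19, 85, 4]

After 1 step: [1, 98, 93, 60, 21, 19, 85, 4]


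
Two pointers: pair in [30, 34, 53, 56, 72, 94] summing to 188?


lo=0(30)+hi=5(94)=124
lo=1(34)+hi=5(94)=128
lo=2(53)+hi=5(94)=147
lo=3(56)+hi=5(94)=150
lo=4(72)+hi=5(94)=166

No pair found


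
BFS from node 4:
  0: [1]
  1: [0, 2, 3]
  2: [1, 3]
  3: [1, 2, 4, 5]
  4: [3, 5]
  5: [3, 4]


Visit 4, enqueue [3, 5]
Visit 3, enqueue [1, 2]
Visit 5, enqueue []
Visit 1, enqueue [0]
Visit 2, enqueue []
Visit 0, enqueue []

BFS order: [4, 3, 5, 1, 2, 0]


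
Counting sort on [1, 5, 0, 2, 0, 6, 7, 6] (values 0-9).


Input: [1, 5, 0, 2, 0, 6, 7, 6]
Counts: [2, 1, 1, 0, 0, 1, 2, 1, 0, 0]

Sorted: [0, 0, 1, 2, 5, 6, 6, 7]


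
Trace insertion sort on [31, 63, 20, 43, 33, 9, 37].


Initial: [31, 63, 20, 43, 33, 9, 37]
Insert 63: [31, 63, 20, 43, 33, 9, 37]
Insert 20: [20, 31, 63, 43, 33, 9, 37]
Insert 43: [20, 31, 43, 63, 33, 9, 37]
Insert 33: [20, 31, 33, 43, 63, 9, 37]
Insert 9: [9, 20, 31, 33, 43, 63, 37]
Insert 37: [9, 20, 31, 33, 37, 43, 63]

Sorted: [9, 20, 31, 33, 37, 43, 63]


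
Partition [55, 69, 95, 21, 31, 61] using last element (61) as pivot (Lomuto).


Pivot: 61
  55 <= 61: advance i (no swap)
  21 <= 61: swap -> [55, 21, 95, 69, 31, 61]
  31 <= 61: swap -> [55, 21, 31, 69, 95, 61]
Place pivot at 3: [55, 21, 31, 61, 95, 69]

Partitioned: [55, 21, 31, 61, 95, 69]


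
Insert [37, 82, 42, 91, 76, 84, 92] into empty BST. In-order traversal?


Insert 37: root
Insert 82: R from 37
Insert 42: R from 37 -> L from 82
Insert 91: R from 37 -> R from 82
Insert 76: R from 37 -> L from 82 -> R from 42
Insert 84: R from 37 -> R from 82 -> L from 91
Insert 92: R from 37 -> R from 82 -> R from 91

In-order: [37, 42, 76, 82, 84, 91, 92]


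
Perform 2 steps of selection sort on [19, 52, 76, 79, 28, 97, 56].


Initial: [19, 52, 76, 79, 28, 97, 56]
Step 1: min=19 at 0
  Swap: [19, 52, 76, 79, 28, 97, 56]
Step 2: min=28 at 4
  Swap: [19, 28, 76, 79, 52, 97, 56]

After 2 steps: [19, 28, 76, 79, 52, 97, 56]


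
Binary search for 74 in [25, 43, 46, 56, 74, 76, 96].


Step 1: lo=0, hi=6, mid=3, val=56
Step 2: lo=4, hi=6, mid=5, val=76
Step 3: lo=4, hi=4, mid=4, val=74

Found at index 4


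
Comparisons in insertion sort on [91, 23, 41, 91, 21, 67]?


Algorithm: insertion sort
Input: [91, 23, 41, 91, 21, 67]
Sorted: [21, 23, 41, 67, 91, 91]

11


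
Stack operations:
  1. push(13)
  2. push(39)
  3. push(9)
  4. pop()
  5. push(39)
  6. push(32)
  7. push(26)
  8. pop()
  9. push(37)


push(13) -> [13]
push(39) -> [13, 39]
push(9) -> [13, 39, 9]
pop()->9, [13, 39]
push(39) -> [13, 39, 39]
push(32) -> [13, 39, 39, 32]
push(26) -> [13, 39, 39, 32, 26]
pop()->26, [13, 39, 39, 32]
push(37) -> [13, 39, 39, 32, 37]

Final stack: [13, 39, 39, 32, 37]


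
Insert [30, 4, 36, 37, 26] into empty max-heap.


Insert 30: [30]
Insert 4: [30, 4]
Insert 36: [36, 4, 30]
Insert 37: [37, 36, 30, 4]
Insert 26: [37, 36, 30, 4, 26]

Final heap: [37, 36, 30, 4, 26]


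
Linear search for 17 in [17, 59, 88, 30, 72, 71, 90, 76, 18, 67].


i=0: 17==17 found!

Found at 0, 1 comps


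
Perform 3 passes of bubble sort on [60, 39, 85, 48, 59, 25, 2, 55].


Initial: [60, 39, 85, 48, 59, 25, 2, 55]
Pass 1: [39, 60, 48, 59, 25, 2, 55, 85] (6 swaps)
Pass 2: [39, 48, 59, 25, 2, 55, 60, 85] (5 swaps)
Pass 3: [39, 48, 25, 2, 55, 59, 60, 85] (3 swaps)

After 3 passes: [39, 48, 25, 2, 55, 59, 60, 85]


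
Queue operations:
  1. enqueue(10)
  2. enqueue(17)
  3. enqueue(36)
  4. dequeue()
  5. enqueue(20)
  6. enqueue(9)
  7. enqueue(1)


enqueue(10) -> [10]
enqueue(17) -> [10, 17]
enqueue(36) -> [10, 17, 36]
dequeue()->10, [17, 36]
enqueue(20) -> [17, 36, 20]
enqueue(9) -> [17, 36, 20, 9]
enqueue(1) -> [17, 36, 20, 9, 1]

Final queue: [17, 36, 20, 9, 1]


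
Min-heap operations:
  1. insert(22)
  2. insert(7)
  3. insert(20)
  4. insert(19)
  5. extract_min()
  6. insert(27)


insert(22) -> [22]
insert(7) -> [7, 22]
insert(20) -> [7, 22, 20]
insert(19) -> [7, 19, 20, 22]
extract_min()->7, [19, 22, 20]
insert(27) -> [19, 22, 20, 27]

Final heap: [19, 22, 20, 27]


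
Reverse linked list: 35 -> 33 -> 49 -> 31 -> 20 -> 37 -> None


Step 1: curr=35, set curr.next=prev(None) | reversed so far: 35
Step 2: curr=33, set curr.next=prev(35) | reversed so far: 33 -> 35
Step 3: curr=49, set curr.next=prev(33) | reversed so far: 49 -> 33 -> 35
Step 4: curr=31, set curr.next=prev(49) | reversed so far: 31 -> 49 -> 33 -> 35
Step 5: curr=20, set curr.next=prev(31) | reversed so far: 20 -> 31 -> 49 -> 33 -> 35
Step 6: curr=37, set curr.next=prev(20) | reversed so far: 37 -> 20 -> 31 -> 49 -> 33 -> 35

37 -> 20 -> 31 -> 49 -> 33 -> 35 -> None


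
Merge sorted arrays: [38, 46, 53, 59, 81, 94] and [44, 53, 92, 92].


Take 38 from A
Take 44 from B
Take 46 from A
Take 53 from A
Take 53 from B
Take 59 from A
Take 81 from A
Take 92 from B
Take 92 from B

Merged: [38, 44, 46, 53, 53, 59, 81, 92, 92, 94]


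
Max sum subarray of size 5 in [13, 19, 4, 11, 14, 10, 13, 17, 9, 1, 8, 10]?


[0:5]: 61
[1:6]: 58
[2:7]: 52
[3:8]: 65
[4:9]: 63
[5:10]: 50
[6:11]: 48
[7:12]: 45

Max: 65 at [3:8]


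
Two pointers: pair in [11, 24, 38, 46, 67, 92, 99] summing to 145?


lo=0(11)+hi=6(99)=110
lo=1(24)+hi=6(99)=123
lo=2(38)+hi=6(99)=137
lo=3(46)+hi=6(99)=145

Yes: 46+99=145


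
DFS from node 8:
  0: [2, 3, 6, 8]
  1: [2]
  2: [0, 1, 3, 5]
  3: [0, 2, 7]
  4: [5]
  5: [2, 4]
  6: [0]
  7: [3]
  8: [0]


Visit 8, push [0]
Visit 0, push [6, 3, 2]
Visit 2, push [5, 3, 1]
Visit 1, push []
Visit 3, push [7]
Visit 7, push []
Visit 5, push [4]
Visit 4, push []
Visit 6, push []

DFS order: [8, 0, 2, 1, 3, 7, 5, 4, 6]


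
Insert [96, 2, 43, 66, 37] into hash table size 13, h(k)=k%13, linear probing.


Insert 96: h=5 -> slot 5
Insert 2: h=2 -> slot 2
Insert 43: h=4 -> slot 4
Insert 66: h=1 -> slot 1
Insert 37: h=11 -> slot 11

Table: [None, 66, 2, None, 43, 96, None, None, None, None, None, 37, None]


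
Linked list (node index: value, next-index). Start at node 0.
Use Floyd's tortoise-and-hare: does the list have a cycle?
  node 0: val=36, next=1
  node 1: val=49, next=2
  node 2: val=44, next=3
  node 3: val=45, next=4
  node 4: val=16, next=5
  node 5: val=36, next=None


Floyd's tortoise (slow, +1) and hare (fast, +2):
  init: slow=0, fast=0
  step 1: slow=1, fast=2
  step 2: slow=2, fast=4
  step 3: fast 4->5->None, no cycle

Cycle: no


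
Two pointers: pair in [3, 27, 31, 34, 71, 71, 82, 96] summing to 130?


lo=0(3)+hi=7(96)=99
lo=1(27)+hi=7(96)=123
lo=2(31)+hi=7(96)=127
lo=3(34)+hi=7(96)=130

Yes: 34+96=130


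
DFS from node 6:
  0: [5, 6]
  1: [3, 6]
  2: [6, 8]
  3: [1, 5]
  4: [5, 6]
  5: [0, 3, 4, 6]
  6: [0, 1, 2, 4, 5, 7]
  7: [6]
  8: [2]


Visit 6, push [7, 5, 4, 2, 1, 0]
Visit 0, push [5]
Visit 5, push [4, 3]
Visit 3, push [1]
Visit 1, push []
Visit 4, push []
Visit 2, push [8]
Visit 8, push []
Visit 7, push []

DFS order: [6, 0, 5, 3, 1, 4, 2, 8, 7]


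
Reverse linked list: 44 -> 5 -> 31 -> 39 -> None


Step 1: curr=44, set curr.next=prev(None) | reversed so far: 44
Step 2: curr=5, set curr.next=prev(44) | reversed so far: 5 -> 44
Step 3: curr=31, set curr.next=prev(5) | reversed so far: 31 -> 5 -> 44
Step 4: curr=39, set curr.next=prev(31) | reversed so far: 39 -> 31 -> 5 -> 44

39 -> 31 -> 5 -> 44 -> None


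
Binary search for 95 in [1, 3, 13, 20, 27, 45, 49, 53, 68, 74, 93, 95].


Step 1: lo=0, hi=11, mid=5, val=45
Step 2: lo=6, hi=11, mid=8, val=68
Step 3: lo=9, hi=11, mid=10, val=93
Step 4: lo=11, hi=11, mid=11, val=95

Found at index 11


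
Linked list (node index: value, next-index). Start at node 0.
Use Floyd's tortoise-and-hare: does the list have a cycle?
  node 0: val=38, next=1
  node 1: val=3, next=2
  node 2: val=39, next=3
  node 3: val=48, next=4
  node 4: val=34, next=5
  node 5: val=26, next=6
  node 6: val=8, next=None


Floyd's tortoise (slow, +1) and hare (fast, +2):
  init: slow=0, fast=0
  step 1: slow=1, fast=2
  step 2: slow=2, fast=4
  step 3: slow=3, fast=6
  step 4: fast -> None, no cycle

Cycle: no


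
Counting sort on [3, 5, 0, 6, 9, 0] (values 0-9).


Input: [3, 5, 0, 6, 9, 0]
Counts: [2, 0, 0, 1, 0, 1, 1, 0, 0, 1]

Sorted: [0, 0, 3, 5, 6, 9]


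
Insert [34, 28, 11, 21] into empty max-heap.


Insert 34: [34]
Insert 28: [34, 28]
Insert 11: [34, 28, 11]
Insert 21: [34, 28, 11, 21]

Final heap: [34, 28, 11, 21]


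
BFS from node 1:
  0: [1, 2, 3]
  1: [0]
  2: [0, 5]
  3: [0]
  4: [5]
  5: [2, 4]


Visit 1, enqueue [0]
Visit 0, enqueue [2, 3]
Visit 2, enqueue [5]
Visit 3, enqueue []
Visit 5, enqueue [4]
Visit 4, enqueue []

BFS order: [1, 0, 2, 3, 5, 4]


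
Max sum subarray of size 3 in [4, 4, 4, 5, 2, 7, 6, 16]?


[0:3]: 12
[1:4]: 13
[2:5]: 11
[3:6]: 14
[4:7]: 15
[5:8]: 29

Max: 29 at [5:8]


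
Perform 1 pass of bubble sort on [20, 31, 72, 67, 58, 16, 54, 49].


Initial: [20, 31, 72, 67, 58, 16, 54, 49]
Pass 1: [20, 31, 67, 58, 16, 54, 49, 72] (5 swaps)

After 1 pass: [20, 31, 67, 58, 16, 54, 49, 72]


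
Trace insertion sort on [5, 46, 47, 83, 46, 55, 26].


Initial: [5, 46, 47, 83, 46, 55, 26]
Insert 46: [5, 46, 47, 83, 46, 55, 26]
Insert 47: [5, 46, 47, 83, 46, 55, 26]
Insert 83: [5, 46, 47, 83, 46, 55, 26]
Insert 46: [5, 46, 46, 47, 83, 55, 26]
Insert 55: [5, 46, 46, 47, 55, 83, 26]
Insert 26: [5, 26, 46, 46, 47, 55, 83]

Sorted: [5, 26, 46, 46, 47, 55, 83]


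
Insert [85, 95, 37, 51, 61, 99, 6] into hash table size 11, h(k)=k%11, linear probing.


Insert 85: h=8 -> slot 8
Insert 95: h=7 -> slot 7
Insert 37: h=4 -> slot 4
Insert 51: h=7, 2 probes -> slot 9
Insert 61: h=6 -> slot 6
Insert 99: h=0 -> slot 0
Insert 6: h=6, 4 probes -> slot 10

Table: [99, None, None, None, 37, None, 61, 95, 85, 51, 6]


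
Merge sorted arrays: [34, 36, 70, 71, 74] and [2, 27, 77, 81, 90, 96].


Take 2 from B
Take 27 from B
Take 34 from A
Take 36 from A
Take 70 from A
Take 71 from A
Take 74 from A

Merged: [2, 27, 34, 36, 70, 71, 74, 77, 81, 90, 96]


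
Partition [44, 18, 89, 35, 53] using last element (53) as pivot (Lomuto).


Pivot: 53
  44 <= 53: advance i (no swap)
  18 <= 53: advance i (no swap)
  35 <= 53: swap -> [44, 18, 35, 89, 53]
Place pivot at 3: [44, 18, 35, 53, 89]

Partitioned: [44, 18, 35, 53, 89]


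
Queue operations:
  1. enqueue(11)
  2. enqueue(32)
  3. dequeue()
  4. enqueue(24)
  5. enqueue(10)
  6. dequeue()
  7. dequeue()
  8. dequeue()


enqueue(11) -> [11]
enqueue(32) -> [11, 32]
dequeue()->11, [32]
enqueue(24) -> [32, 24]
enqueue(10) -> [32, 24, 10]
dequeue()->32, [24, 10]
dequeue()->24, [10]
dequeue()->10, []

Final queue: []


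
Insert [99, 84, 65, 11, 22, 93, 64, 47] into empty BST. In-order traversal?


Insert 99: root
Insert 84: L from 99
Insert 65: L from 99 -> L from 84
Insert 11: L from 99 -> L from 84 -> L from 65
Insert 22: L from 99 -> L from 84 -> L from 65 -> R from 11
Insert 93: L from 99 -> R from 84
Insert 64: L from 99 -> L from 84 -> L from 65 -> R from 11 -> R from 22
Insert 47: L from 99 -> L from 84 -> L from 65 -> R from 11 -> R from 22 -> L from 64

In-order: [11, 22, 47, 64, 65, 84, 93, 99]
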